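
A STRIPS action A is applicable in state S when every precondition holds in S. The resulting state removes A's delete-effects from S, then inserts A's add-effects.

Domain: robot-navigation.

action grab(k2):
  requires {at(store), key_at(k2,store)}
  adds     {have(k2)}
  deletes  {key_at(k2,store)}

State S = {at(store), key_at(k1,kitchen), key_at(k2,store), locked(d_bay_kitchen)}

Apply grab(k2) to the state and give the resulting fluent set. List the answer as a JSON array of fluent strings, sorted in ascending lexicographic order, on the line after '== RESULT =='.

Compute (S \ del) ∪ add:
  pre ⊆ S: {at(store), key_at(k2,store)} ⊆ S  — applicable
  S \ del = {at(store), key_at(k1,kitchen), locked(d_bay_kitchen)}
  ∪ add   = {at(store), have(k2), key_at(k1,kitchen), locked(d_bay_kitchen)}

== RESULT ==
["at(store)", "have(k2)", "key_at(k1,kitchen)", "locked(d_bay_kitchen)"]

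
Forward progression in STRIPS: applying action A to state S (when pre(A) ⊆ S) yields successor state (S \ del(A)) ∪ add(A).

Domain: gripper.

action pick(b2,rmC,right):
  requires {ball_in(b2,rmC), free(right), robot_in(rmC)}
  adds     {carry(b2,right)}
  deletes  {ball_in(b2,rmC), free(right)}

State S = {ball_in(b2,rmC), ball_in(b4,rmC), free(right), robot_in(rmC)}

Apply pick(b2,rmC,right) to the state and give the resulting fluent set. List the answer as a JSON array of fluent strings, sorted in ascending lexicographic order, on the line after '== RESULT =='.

Progress:
  pre ⊆ S: {ball_in(b2,rmC), free(right), robot_in(rmC)} ⊆ S  — applicable
  S \ del = {ball_in(b4,rmC), robot_in(rmC)}
  ∪ add   = {ball_in(b4,rmC), carry(b2,right), robot_in(rmC)}

== RESULT ==
["ball_in(b4,rmC)", "carry(b2,right)", "robot_in(rmC)"]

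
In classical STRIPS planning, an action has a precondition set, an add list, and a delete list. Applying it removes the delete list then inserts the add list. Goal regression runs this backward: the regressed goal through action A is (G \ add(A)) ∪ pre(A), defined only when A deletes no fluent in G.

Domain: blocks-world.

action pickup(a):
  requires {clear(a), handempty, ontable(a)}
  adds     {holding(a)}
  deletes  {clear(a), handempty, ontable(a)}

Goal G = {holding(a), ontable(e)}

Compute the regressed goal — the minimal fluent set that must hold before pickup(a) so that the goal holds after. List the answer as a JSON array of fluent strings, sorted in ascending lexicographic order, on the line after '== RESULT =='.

Regress:
  G ∩ del = {}  (empty — regression defined)
  G \ add = {holding(a), ontable(e)} \ {holding(a)} = {ontable(e)}
  ∪ pre   = {ontable(e)} ∪ {clear(a), handempty, ontable(a)}
          = {clear(a), handempty, ontable(a), ontable(e)}

== RESULT ==
["clear(a)", "handempty", "ontable(a)", "ontable(e)"]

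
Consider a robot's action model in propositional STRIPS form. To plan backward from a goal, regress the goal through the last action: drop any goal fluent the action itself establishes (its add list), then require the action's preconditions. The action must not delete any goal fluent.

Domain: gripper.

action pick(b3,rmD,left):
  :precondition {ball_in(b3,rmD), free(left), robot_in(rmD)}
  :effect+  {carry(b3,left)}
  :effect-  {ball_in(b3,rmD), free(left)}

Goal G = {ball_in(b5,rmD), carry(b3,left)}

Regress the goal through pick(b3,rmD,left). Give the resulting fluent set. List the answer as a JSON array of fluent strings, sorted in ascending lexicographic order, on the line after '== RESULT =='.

Compute (G \ add) ∪ pre:
  G ∩ del = {}  (empty — regression defined)
  G \ add = {ball_in(b5,rmD), carry(b3,left)} \ {carry(b3,left)} = {ball_in(b5,rmD)}
  ∪ pre   = {ball_in(b5,rmD)} ∪ {ball_in(b3,rmD), free(left), robot_in(rmD)}
          = {ball_in(b3,rmD), ball_in(b5,rmD), free(left), robot_in(rmD)}

== RESULT ==
["ball_in(b3,rmD)", "ball_in(b5,rmD)", "free(left)", "robot_in(rmD)"]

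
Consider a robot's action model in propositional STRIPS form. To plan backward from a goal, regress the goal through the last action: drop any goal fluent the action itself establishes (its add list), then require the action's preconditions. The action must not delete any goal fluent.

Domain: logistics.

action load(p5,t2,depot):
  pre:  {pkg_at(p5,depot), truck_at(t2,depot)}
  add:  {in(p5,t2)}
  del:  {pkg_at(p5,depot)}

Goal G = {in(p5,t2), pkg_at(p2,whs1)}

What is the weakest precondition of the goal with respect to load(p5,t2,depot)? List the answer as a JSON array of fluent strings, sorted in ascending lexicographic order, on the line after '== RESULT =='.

Regress:
  G ∩ del = {}  (empty — regression defined)
  G \ add = {in(p5,t2), pkg_at(p2,whs1)} \ {in(p5,t2)} = {pkg_at(p2,whs1)}
  ∪ pre   = {pkg_at(p2,whs1)} ∪ {pkg_at(p5,depot), truck_at(t2,depot)}
          = {pkg_at(p2,whs1), pkg_at(p5,depot), truck_at(t2,depot)}

== RESULT ==
["pkg_at(p2,whs1)", "pkg_at(p5,depot)", "truck_at(t2,depot)"]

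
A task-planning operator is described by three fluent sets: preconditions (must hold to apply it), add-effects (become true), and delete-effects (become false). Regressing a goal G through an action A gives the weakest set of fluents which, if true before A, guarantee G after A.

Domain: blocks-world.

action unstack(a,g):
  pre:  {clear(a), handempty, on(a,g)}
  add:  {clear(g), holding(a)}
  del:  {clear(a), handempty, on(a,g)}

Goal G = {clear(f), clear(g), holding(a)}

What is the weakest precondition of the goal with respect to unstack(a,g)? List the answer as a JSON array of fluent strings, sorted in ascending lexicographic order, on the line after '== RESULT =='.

Compute (G \ add) ∪ pre:
  G ∩ del = {}  (empty — regression defined)
  G \ add = {clear(f), clear(g), holding(a)} \ {clear(g), holding(a)} = {clear(f)}
  ∪ pre   = {clear(f)} ∪ {clear(a), handempty, on(a,g)}
          = {clear(a), clear(f), handempty, on(a,g)}

== RESULT ==
["clear(a)", "clear(f)", "handempty", "on(a,g)"]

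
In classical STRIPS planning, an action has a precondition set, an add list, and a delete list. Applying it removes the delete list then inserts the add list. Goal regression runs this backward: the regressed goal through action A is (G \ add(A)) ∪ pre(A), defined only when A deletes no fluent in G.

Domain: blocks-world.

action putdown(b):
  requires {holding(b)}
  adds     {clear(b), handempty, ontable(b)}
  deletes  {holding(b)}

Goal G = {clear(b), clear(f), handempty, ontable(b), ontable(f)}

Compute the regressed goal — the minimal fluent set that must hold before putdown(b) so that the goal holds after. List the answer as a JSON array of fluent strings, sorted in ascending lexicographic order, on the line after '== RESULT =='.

Regress:
  G ∩ del = {}  (empty — regression defined)
  G \ add = {clear(b), clear(f), handempty, ontable(b), ontable(f)} \ {clear(b), handempty, ontable(b)} = {clear(f), ontable(f)}
  ∪ pre   = {clear(f), ontable(f)} ∪ {holding(b)}
          = {clear(f), holding(b), ontable(f)}

== RESULT ==
["clear(f)", "holding(b)", "ontable(f)"]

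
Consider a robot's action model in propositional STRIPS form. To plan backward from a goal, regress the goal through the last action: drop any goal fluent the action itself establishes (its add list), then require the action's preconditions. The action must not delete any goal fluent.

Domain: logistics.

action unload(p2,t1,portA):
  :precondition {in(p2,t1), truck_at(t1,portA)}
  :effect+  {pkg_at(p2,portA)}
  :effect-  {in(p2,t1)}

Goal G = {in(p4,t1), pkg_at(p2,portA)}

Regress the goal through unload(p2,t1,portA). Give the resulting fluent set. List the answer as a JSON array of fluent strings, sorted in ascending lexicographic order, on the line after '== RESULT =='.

Compute (G \ add) ∪ pre:
  G ∩ del = {}  (empty — regression defined)
  G \ add = {in(p4,t1), pkg_at(p2,portA)} \ {pkg_at(p2,portA)} = {in(p4,t1)}
  ∪ pre   = {in(p4,t1)} ∪ {in(p2,t1), truck_at(t1,portA)}
          = {in(p2,t1), in(p4,t1), truck_at(t1,portA)}

== RESULT ==
["in(p2,t1)", "in(p4,t1)", "truck_at(t1,portA)"]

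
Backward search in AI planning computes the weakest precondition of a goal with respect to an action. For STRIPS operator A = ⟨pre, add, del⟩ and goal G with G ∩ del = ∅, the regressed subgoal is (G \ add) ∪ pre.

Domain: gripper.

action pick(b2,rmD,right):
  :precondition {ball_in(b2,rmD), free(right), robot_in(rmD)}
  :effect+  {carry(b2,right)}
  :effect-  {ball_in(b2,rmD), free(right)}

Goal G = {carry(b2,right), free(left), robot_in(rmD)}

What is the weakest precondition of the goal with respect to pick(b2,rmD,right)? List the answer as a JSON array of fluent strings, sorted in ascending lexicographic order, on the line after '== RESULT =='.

Compute (G \ add) ∪ pre:
  G ∩ del = {}  (empty — regression defined)
  G \ add = {carry(b2,right), free(left), robot_in(rmD)} \ {carry(b2,right)} = {free(left), robot_in(rmD)}
  ∪ pre   = {free(left), robot_in(rmD)} ∪ {ball_in(b2,rmD), free(right), robot_in(rmD)}
          = {ball_in(b2,rmD), free(left), free(right), robot_in(rmD)}

== RESULT ==
["ball_in(b2,rmD)", "free(left)", "free(right)", "robot_in(rmD)"]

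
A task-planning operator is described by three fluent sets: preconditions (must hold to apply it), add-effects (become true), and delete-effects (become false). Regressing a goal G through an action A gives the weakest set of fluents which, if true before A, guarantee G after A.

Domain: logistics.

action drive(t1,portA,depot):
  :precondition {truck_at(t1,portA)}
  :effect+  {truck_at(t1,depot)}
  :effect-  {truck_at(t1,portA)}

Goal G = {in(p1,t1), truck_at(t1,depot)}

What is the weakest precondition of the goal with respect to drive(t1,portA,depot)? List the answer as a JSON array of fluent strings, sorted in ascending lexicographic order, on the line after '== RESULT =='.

Compute (G \ add) ∪ pre:
  G ∩ del = {}  (empty — regression defined)
  G \ add = {in(p1,t1), truck_at(t1,depot)} \ {truck_at(t1,depot)} = {in(p1,t1)}
  ∪ pre   = {in(p1,t1)} ∪ {truck_at(t1,portA)}
          = {in(p1,t1), truck_at(t1,portA)}

== RESULT ==
["in(p1,t1)", "truck_at(t1,portA)"]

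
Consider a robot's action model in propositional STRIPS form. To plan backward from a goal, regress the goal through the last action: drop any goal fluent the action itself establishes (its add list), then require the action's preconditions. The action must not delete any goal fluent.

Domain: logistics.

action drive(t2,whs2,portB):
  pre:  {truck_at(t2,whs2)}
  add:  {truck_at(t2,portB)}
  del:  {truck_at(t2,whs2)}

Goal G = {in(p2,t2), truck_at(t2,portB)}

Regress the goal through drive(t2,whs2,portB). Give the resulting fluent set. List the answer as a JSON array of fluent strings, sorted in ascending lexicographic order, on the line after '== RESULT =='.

Compute (G \ add) ∪ pre:
  G ∩ del = {}  (empty — regression defined)
  G \ add = {in(p2,t2), truck_at(t2,portB)} \ {truck_at(t2,portB)} = {in(p2,t2)}
  ∪ pre   = {in(p2,t2)} ∪ {truck_at(t2,whs2)}
          = {in(p2,t2), truck_at(t2,whs2)}

== RESULT ==
["in(p2,t2)", "truck_at(t2,whs2)"]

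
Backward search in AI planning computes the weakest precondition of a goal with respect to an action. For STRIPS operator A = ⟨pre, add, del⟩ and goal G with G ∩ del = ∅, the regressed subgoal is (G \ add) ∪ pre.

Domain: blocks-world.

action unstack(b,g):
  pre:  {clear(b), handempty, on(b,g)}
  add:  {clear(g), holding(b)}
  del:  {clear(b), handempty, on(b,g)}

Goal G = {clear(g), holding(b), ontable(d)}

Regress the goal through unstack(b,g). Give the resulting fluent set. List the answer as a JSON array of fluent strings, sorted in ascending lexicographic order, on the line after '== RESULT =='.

Compute (G \ add) ∪ pre:
  G ∩ del = {}  (empty — regression defined)
  G \ add = {clear(g), holding(b), ontable(d)} \ {clear(g), holding(b)} = {ontable(d)}
  ∪ pre   = {ontable(d)} ∪ {clear(b), handempty, on(b,g)}
          = {clear(b), handempty, on(b,g), ontable(d)}

== RESULT ==
["clear(b)", "handempty", "on(b,g)", "ontable(d)"]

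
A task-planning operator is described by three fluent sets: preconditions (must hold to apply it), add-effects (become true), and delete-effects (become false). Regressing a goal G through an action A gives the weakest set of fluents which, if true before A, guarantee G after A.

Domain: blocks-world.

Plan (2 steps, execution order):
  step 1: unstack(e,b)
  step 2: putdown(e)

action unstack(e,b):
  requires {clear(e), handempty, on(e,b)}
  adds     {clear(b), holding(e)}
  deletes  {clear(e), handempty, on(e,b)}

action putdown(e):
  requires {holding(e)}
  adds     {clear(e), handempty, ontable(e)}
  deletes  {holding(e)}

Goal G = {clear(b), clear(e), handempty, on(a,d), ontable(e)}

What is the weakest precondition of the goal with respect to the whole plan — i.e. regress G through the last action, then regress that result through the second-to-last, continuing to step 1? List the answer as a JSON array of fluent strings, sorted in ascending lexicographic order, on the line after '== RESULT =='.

Work backward from the goal:
  through step 2 (putdown(e)): drop {clear(e), handempty, ontable(e)}, keep {clear(b), on(a,d)}, require {holding(e)}
    → {clear(b), holding(e), on(a,d)}
  through step 1 (unstack(e,b)): drop {clear(b), holding(e)}, keep {on(a,d)}, require {clear(e), handempty, on(e,b)}
    → {clear(e), handempty, on(a,d), on(e,b)}

== RESULT ==
["clear(e)", "handempty", "on(a,d)", "on(e,b)"]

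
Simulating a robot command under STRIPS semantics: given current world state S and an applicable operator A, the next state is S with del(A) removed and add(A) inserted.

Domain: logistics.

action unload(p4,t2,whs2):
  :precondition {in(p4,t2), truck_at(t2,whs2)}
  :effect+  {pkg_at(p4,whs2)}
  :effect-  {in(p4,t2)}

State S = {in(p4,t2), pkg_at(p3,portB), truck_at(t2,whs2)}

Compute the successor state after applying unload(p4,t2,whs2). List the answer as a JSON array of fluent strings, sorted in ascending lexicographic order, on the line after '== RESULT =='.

Progress:
  pre ⊆ S: {in(p4,t2), truck_at(t2,whs2)} ⊆ S  — applicable
  S \ del = {pkg_at(p3,portB), truck_at(t2,whs2)}
  ∪ add   = {pkg_at(p3,portB), pkg_at(p4,whs2), truck_at(t2,whs2)}

== RESULT ==
["pkg_at(p3,portB)", "pkg_at(p4,whs2)", "truck_at(t2,whs2)"]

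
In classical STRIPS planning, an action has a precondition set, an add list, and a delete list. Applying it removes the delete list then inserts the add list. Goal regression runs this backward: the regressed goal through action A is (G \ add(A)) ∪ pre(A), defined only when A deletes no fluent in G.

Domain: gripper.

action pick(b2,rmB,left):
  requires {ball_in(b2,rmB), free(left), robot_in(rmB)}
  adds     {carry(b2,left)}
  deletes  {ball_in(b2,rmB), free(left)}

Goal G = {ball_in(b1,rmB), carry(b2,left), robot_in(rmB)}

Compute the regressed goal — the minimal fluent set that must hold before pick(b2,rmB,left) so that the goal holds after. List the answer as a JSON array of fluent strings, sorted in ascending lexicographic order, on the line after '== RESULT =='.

Compute (G \ add) ∪ pre:
  G ∩ del = {}  (empty — regression defined)
  G \ add = {ball_in(b1,rmB), carry(b2,left), robot_in(rmB)} \ {carry(b2,left)} = {ball_in(b1,rmB), robot_in(rmB)}
  ∪ pre   = {ball_in(b1,rmB), robot_in(rmB)} ∪ {ball_in(b2,rmB), free(left), robot_in(rmB)}
          = {ball_in(b1,rmB), ball_in(b2,rmB), free(left), robot_in(rmB)}

== RESULT ==
["ball_in(b1,rmB)", "ball_in(b2,rmB)", "free(left)", "robot_in(rmB)"]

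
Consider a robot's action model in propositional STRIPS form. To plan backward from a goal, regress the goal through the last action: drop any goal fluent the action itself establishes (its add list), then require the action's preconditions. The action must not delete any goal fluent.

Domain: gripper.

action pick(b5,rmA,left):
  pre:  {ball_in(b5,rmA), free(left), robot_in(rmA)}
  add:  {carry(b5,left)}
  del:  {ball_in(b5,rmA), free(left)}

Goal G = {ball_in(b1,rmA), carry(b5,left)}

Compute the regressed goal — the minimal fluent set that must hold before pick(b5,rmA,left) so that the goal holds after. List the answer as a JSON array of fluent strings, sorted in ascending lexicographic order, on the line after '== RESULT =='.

Regress:
  G ∩ del = {}  (empty — regression defined)
  G \ add = {ball_in(b1,rmA), carry(b5,left)} \ {carry(b5,left)} = {ball_in(b1,rmA)}
  ∪ pre   = {ball_in(b1,rmA)} ∪ {ball_in(b5,rmA), free(left), robot_in(rmA)}
          = {ball_in(b1,rmA), ball_in(b5,rmA), free(left), robot_in(rmA)}

== RESULT ==
["ball_in(b1,rmA)", "ball_in(b5,rmA)", "free(left)", "robot_in(rmA)"]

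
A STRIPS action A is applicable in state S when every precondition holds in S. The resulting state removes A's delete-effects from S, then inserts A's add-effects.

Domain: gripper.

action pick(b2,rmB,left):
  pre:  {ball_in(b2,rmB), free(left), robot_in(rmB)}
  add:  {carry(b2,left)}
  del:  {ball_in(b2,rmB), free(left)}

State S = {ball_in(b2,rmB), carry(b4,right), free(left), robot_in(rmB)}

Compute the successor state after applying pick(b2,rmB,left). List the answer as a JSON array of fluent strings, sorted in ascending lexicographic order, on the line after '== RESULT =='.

Compute (S \ del) ∪ add:
  pre ⊆ S: {ball_in(b2,rmB), free(left), robot_in(rmB)} ⊆ S  — applicable
  S \ del = {carry(b4,right), robot_in(rmB)}
  ∪ add   = {carry(b2,left), carry(b4,right), robot_in(rmB)}

== RESULT ==
["carry(b2,left)", "carry(b4,right)", "robot_in(rmB)"]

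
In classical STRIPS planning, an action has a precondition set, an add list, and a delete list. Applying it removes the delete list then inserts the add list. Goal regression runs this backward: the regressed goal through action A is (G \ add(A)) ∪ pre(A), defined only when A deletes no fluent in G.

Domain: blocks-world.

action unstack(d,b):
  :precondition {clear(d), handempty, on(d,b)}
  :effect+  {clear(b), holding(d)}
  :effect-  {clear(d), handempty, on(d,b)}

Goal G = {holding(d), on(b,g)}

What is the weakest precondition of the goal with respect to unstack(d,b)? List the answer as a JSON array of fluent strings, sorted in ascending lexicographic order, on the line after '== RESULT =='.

Compute (G \ add) ∪ pre:
  G ∩ del = {}  (empty — regression defined)
  G \ add = {holding(d), on(b,g)} \ {clear(b), holding(d)} = {on(b,g)}
  ∪ pre   = {on(b,g)} ∪ {clear(d), handempty, on(d,b)}
          = {clear(d), handempty, on(b,g), on(d,b)}

== RESULT ==
["clear(d)", "handempty", "on(b,g)", "on(d,b)"]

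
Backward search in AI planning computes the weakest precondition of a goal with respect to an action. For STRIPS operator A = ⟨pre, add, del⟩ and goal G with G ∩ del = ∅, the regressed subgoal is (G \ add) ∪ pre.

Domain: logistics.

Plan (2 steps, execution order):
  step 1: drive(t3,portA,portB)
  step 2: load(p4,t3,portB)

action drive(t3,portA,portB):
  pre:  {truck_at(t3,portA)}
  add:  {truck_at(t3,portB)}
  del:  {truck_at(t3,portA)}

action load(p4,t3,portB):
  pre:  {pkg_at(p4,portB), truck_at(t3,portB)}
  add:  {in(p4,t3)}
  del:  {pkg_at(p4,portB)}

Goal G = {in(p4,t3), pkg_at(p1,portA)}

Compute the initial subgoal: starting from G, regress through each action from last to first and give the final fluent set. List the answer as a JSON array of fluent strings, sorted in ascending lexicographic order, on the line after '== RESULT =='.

Regress step by step:
  through step 2 (load(p4,t3,portB)): drop {in(p4,t3)}, keep {pkg_at(p1,portA)}, require {pkg_at(p4,portB), truck_at(t3,portB)}
    → {pkg_at(p1,portA), pkg_at(p4,portB), truck_at(t3,portB)}
  through step 1 (drive(t3,portA,portB)): drop {truck_at(t3,portB)}, keep {pkg_at(p1,portA), pkg_at(p4,portB)}, require {truck_at(t3,portA)}
    → {pkg_at(p1,portA), pkg_at(p4,portB), truck_at(t3,portA)}

== RESULT ==
["pkg_at(p1,portA)", "pkg_at(p4,portB)", "truck_at(t3,portA)"]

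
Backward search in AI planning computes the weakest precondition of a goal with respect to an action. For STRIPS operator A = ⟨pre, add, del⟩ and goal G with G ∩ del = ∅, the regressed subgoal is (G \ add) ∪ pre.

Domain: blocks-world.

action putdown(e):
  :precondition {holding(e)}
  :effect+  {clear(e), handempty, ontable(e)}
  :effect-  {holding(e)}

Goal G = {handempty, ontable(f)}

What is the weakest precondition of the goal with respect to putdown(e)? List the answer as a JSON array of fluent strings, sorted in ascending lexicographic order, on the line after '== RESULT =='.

Regress:
  G ∩ del = {}  (empty — regression defined)
  G \ add = {handempty, ontable(f)} \ {clear(e), handempty, ontable(e)} = {ontable(f)}
  ∪ pre   = {ontable(f)} ∪ {holding(e)}
          = {holding(e), ontable(f)}

== RESULT ==
["holding(e)", "ontable(f)"]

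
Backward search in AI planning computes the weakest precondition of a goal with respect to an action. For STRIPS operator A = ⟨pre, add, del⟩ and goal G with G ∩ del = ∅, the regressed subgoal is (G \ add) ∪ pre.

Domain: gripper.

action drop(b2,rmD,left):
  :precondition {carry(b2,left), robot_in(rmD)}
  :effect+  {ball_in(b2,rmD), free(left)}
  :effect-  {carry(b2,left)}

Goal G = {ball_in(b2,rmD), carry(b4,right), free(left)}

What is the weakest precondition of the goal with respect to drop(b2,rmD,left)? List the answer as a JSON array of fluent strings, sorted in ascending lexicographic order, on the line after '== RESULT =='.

Regress:
  G ∩ del = {}  (empty — regression defined)
  G \ add = {ball_in(b2,rmD), carry(b4,right), free(left)} \ {ball_in(b2,rmD), free(left)} = {carry(b4,right)}
  ∪ pre   = {carry(b4,right)} ∪ {carry(b2,left), robot_in(rmD)}
          = {carry(b2,left), carry(b4,right), robot_in(rmD)}

== RESULT ==
["carry(b2,left)", "carry(b4,right)", "robot_in(rmD)"]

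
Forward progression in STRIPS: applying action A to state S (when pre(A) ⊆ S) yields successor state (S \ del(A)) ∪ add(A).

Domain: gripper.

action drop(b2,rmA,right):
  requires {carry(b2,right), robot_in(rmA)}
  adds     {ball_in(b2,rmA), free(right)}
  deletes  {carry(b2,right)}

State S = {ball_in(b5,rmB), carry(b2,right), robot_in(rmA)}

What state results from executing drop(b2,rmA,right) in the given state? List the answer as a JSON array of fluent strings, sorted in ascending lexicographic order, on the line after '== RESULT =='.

Progress:
  pre ⊆ S: {carry(b2,right), robot_in(rmA)} ⊆ S  — applicable
  S \ del = {ball_in(b5,rmB), robot_in(rmA)}
  ∪ add   = {ball_in(b2,rmA), ball_in(b5,rmB), free(right), robot_in(rmA)}

== RESULT ==
["ball_in(b2,rmA)", "ball_in(b5,rmB)", "free(right)", "robot_in(rmA)"]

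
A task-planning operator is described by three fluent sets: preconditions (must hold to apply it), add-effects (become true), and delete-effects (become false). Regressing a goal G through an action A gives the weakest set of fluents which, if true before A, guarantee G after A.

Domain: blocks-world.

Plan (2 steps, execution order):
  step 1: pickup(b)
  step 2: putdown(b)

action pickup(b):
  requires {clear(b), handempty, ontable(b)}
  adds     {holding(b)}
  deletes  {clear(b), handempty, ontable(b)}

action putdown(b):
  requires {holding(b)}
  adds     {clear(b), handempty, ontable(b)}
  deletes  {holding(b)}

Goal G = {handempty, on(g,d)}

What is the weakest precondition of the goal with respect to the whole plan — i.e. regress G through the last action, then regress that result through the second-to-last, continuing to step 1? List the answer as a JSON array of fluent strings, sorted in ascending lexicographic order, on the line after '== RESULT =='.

Regress step by step:
  through step 2 (putdown(b)): drop {handempty}, keep {on(g,d)}, require {holding(b)}
    → {holding(b), on(g,d)}
  through step 1 (pickup(b)): drop {holding(b)}, keep {on(g,d)}, require {clear(b), handempty, ontable(b)}
    → {clear(b), handempty, on(g,d), ontable(b)}

== RESULT ==
["clear(b)", "handempty", "on(g,d)", "ontable(b)"]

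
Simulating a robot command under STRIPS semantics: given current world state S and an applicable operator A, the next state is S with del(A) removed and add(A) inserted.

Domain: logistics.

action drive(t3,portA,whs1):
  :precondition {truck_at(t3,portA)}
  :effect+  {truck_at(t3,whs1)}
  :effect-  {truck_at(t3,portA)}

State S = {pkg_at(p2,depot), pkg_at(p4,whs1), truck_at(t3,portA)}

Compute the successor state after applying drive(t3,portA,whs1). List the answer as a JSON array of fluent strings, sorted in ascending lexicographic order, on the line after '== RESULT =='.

Compute (S \ del) ∪ add:
  pre ⊆ S: {truck_at(t3,portA)} ⊆ S  — applicable
  S \ del = {pkg_at(p2,depot), pkg_at(p4,whs1)}
  ∪ add   = {pkg_at(p2,depot), pkg_at(p4,whs1), truck_at(t3,whs1)}

== RESULT ==
["pkg_at(p2,depot)", "pkg_at(p4,whs1)", "truck_at(t3,whs1)"]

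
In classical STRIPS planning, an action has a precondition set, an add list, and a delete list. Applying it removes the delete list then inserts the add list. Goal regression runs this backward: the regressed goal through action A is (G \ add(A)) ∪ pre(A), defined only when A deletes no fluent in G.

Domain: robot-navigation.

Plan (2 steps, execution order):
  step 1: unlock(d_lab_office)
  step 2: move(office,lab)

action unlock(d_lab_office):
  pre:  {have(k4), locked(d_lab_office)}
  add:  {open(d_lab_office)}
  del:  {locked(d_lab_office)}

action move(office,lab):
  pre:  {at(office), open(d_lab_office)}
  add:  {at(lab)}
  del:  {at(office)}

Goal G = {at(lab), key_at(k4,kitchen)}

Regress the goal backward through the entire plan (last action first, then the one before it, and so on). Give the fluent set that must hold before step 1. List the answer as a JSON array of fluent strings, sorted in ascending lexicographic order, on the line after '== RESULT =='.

Work backward from the goal:
  through step 2 (move(office,lab)): drop {at(lab)}, keep {key_at(k4,kitchen)}, require {at(office), open(d_lab_office)}
    → {at(office), key_at(k4,kitchen), open(d_lab_office)}
  through step 1 (unlock(d_lab_office)): drop {open(d_lab_office)}, keep {at(office), key_at(k4,kitchen)}, require {have(k4), locked(d_lab_office)}
    → {at(office), have(k4), key_at(k4,kitchen), locked(d_lab_office)}

== RESULT ==
["at(office)", "have(k4)", "key_at(k4,kitchen)", "locked(d_lab_office)"]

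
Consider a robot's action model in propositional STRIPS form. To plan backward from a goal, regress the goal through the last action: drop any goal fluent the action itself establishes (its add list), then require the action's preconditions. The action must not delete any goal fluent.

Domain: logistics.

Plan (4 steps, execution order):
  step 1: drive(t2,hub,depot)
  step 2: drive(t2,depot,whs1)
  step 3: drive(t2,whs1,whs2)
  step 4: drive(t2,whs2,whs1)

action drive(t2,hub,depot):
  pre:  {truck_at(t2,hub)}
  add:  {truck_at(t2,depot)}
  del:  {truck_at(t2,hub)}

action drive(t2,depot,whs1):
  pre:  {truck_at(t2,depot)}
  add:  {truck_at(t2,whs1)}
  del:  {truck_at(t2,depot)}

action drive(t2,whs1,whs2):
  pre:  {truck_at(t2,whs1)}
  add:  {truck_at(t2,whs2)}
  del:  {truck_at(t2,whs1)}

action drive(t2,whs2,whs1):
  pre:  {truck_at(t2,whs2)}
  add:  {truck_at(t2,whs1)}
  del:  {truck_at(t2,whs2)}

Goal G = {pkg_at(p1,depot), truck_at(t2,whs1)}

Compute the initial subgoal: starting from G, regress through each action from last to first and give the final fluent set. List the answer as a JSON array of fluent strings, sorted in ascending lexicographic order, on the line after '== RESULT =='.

Regress step by step:
  through step 4 (drive(t2,whs2,whs1)): drop {truck_at(t2,whs1)}, keep {pkg_at(p1,depot)}, require {truck_at(t2,whs2)}
    → {pkg_at(p1,depot), truck_at(t2,whs2)}
  through step 3 (drive(t2,whs1,whs2)): drop {truck_at(t2,whs2)}, keep {pkg_at(p1,depot)}, require {truck_at(t2,whs1)}
    → {pkg_at(p1,depot), truck_at(t2,whs1)}
  through step 2 (drive(t2,depot,whs1)): drop {truck_at(t2,whs1)}, keep {pkg_at(p1,depot)}, require {truck_at(t2,depot)}
    → {pkg_at(p1,depot), truck_at(t2,depot)}
  through step 1 (drive(t2,hub,depot)): drop {truck_at(t2,depot)}, keep {pkg_at(p1,depot)}, require {truck_at(t2,hub)}
    → {pkg_at(p1,depot), truck_at(t2,hub)}

== RESULT ==
["pkg_at(p1,depot)", "truck_at(t2,hub)"]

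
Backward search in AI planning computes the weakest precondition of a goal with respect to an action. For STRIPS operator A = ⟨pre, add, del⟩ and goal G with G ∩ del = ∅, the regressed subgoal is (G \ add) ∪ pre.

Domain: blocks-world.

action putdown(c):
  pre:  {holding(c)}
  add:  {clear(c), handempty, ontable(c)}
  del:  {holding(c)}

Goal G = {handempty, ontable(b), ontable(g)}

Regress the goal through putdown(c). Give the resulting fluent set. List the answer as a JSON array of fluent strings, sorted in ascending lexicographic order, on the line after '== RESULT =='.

Regress:
  G ∩ del = {}  (empty — regression defined)
  G \ add = {handempty, ontable(b), ontable(g)} \ {clear(c), handempty, ontable(c)} = {ontable(b), ontable(g)}
  ∪ pre   = {ontable(b), ontable(g)} ∪ {holding(c)}
          = {holding(c), ontable(b), ontable(g)}

== RESULT ==
["holding(c)", "ontable(b)", "ontable(g)"]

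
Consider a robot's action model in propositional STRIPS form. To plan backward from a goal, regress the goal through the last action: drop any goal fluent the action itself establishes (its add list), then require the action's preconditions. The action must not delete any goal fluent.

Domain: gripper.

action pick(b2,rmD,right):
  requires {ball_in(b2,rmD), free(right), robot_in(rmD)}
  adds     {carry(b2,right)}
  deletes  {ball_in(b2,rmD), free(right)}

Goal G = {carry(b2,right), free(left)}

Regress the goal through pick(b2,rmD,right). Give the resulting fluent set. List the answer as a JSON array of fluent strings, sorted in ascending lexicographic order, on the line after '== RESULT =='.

Compute (G \ add) ∪ pre:
  G ∩ del = {}  (empty — regression defined)
  G \ add = {carry(b2,right), free(left)} \ {carry(b2,right)} = {free(left)}
  ∪ pre   = {free(left)} ∪ {ball_in(b2,rmD), free(right), robot_in(rmD)}
          = {ball_in(b2,rmD), free(left), free(right), robot_in(rmD)}

== RESULT ==
["ball_in(b2,rmD)", "free(left)", "free(right)", "robot_in(rmD)"]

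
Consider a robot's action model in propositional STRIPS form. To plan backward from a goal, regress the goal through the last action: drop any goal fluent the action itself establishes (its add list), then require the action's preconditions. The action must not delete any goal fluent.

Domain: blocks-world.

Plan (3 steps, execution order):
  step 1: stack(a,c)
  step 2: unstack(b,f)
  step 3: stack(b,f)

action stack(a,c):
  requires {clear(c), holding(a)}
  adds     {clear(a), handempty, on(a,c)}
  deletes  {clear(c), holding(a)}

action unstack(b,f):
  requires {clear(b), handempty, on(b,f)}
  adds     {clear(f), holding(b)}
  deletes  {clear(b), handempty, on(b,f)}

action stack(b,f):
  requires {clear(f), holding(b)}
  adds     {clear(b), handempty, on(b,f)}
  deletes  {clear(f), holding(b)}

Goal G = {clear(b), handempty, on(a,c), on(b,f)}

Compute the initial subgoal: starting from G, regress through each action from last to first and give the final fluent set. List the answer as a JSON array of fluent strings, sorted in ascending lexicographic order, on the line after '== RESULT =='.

Work backward from the goal:
  through step 3 (stack(b,f)): drop {clear(b), handempty, on(b,f)}, keep {on(a,c)}, require {clear(f), holding(b)}
    → {clear(f), holding(b), on(a,c)}
  through step 2 (unstack(b,f)): drop {clear(f), holding(b)}, keep {on(a,c)}, require {clear(b), handempty, on(b,f)}
    → {clear(b), handempty, on(a,c), on(b,f)}
  through step 1 (stack(a,c)): drop {handempty, on(a,c)}, keep {clear(b), on(b,f)}, require {clear(c), holding(a)}
    → {clear(b), clear(c), holding(a), on(b,f)}

== RESULT ==
["clear(b)", "clear(c)", "holding(a)", "on(b,f)"]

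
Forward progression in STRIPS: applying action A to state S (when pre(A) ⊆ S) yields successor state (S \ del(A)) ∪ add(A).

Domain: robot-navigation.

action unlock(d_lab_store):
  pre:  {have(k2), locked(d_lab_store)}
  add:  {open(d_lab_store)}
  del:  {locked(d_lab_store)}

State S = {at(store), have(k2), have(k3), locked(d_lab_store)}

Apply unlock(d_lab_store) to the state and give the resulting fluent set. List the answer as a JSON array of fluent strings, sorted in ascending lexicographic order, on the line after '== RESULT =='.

Compute (S \ del) ∪ add:
  pre ⊆ S: {have(k2), locked(d_lab_store)} ⊆ S  — applicable
  S \ del = {at(store), have(k2), have(k3)}
  ∪ add   = {at(store), have(k2), have(k3), open(d_lab_store)}

== RESULT ==
["at(store)", "have(k2)", "have(k3)", "open(d_lab_store)"]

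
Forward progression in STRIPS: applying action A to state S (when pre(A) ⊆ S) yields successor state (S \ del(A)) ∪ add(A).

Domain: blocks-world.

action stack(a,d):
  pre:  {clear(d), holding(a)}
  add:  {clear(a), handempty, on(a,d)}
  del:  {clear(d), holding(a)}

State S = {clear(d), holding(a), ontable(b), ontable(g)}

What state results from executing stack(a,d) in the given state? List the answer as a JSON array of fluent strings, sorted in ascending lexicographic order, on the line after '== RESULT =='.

Compute (S \ del) ∪ add:
  pre ⊆ S: {clear(d), holding(a)} ⊆ S  — applicable
  S \ del = {ontable(b), ontable(g)}
  ∪ add   = {clear(a), handempty, on(a,d), ontable(b), ontable(g)}

== RESULT ==
["clear(a)", "handempty", "on(a,d)", "ontable(b)", "ontable(g)"]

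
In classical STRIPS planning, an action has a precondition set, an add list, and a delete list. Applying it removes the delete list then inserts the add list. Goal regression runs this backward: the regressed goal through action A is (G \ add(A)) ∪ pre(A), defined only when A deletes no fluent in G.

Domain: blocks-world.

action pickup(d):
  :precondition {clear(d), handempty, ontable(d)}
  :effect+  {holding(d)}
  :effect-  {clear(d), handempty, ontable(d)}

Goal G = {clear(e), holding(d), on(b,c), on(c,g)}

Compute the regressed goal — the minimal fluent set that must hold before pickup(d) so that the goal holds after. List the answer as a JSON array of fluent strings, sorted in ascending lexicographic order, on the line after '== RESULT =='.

Compute (G \ add) ∪ pre:
  G ∩ del = {}  (empty — regression defined)
  G \ add = {clear(e), holding(d), on(b,c), on(c,g)} \ {holding(d)} = {clear(e), on(b,c), on(c,g)}
  ∪ pre   = {clear(e), on(b,c), on(c,g)} ∪ {clear(d), handempty, ontable(d)}
          = {clear(d), clear(e), handempty, on(b,c), on(c,g), ontable(d)}

== RESULT ==
["clear(d)", "clear(e)", "handempty", "on(b,c)", "on(c,g)", "ontable(d)"]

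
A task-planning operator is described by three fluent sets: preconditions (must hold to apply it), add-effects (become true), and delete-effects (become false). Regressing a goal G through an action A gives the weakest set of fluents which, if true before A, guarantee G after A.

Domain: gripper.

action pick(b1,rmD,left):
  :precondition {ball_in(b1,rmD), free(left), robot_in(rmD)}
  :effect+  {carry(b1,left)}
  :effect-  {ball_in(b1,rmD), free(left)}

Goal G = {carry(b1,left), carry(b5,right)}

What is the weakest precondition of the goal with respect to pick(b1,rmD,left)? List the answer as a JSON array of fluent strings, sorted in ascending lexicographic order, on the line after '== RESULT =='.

Compute (G \ add) ∪ pre:
  G ∩ del = {}  (empty — regression defined)
  G \ add = {carry(b1,left), carry(b5,right)} \ {carry(b1,left)} = {carry(b5,right)}
  ∪ pre   = {carry(b5,right)} ∪ {ball_in(b1,rmD), free(left), robot_in(rmD)}
          = {ball_in(b1,rmD), carry(b5,right), free(left), robot_in(rmD)}

== RESULT ==
["ball_in(b1,rmD)", "carry(b5,right)", "free(left)", "robot_in(rmD)"]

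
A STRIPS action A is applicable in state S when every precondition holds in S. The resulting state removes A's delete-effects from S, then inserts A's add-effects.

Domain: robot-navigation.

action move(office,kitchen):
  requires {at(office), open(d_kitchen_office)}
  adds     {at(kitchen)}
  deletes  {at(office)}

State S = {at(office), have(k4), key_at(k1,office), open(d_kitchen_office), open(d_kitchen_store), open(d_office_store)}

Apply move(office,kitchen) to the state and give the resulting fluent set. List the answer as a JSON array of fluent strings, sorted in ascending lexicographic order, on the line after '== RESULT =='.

Progress:
  pre ⊆ S: {at(office), open(d_kitchen_office)} ⊆ S  — applicable
  S \ del = {have(k4), key_at(k1,office), open(d_kitchen_office), open(d_kitchen_store), open(d_office_store)}
  ∪ add   = {at(kitchen), have(k4), key_at(k1,office), open(d_kitchen_office), open(d_kitchen_store), open(d_office_store)}

== RESULT ==
["at(kitchen)", "have(k4)", "key_at(k1,office)", "open(d_kitchen_office)", "open(d_kitchen_store)", "open(d_office_store)"]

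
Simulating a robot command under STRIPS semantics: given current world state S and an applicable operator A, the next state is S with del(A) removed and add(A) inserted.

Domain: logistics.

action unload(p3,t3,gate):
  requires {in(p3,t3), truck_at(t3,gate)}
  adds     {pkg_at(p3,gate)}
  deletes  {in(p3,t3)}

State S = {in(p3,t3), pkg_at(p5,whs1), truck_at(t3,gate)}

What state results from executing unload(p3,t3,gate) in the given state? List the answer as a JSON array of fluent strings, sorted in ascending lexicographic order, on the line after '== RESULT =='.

Compute (S \ del) ∪ add:
  pre ⊆ S: {in(p3,t3), truck_at(t3,gate)} ⊆ S  — applicable
  S \ del = {pkg_at(p5,whs1), truck_at(t3,gate)}
  ∪ add   = {pkg_at(p3,gate), pkg_at(p5,whs1), truck_at(t3,gate)}

== RESULT ==
["pkg_at(p3,gate)", "pkg_at(p5,whs1)", "truck_at(t3,gate)"]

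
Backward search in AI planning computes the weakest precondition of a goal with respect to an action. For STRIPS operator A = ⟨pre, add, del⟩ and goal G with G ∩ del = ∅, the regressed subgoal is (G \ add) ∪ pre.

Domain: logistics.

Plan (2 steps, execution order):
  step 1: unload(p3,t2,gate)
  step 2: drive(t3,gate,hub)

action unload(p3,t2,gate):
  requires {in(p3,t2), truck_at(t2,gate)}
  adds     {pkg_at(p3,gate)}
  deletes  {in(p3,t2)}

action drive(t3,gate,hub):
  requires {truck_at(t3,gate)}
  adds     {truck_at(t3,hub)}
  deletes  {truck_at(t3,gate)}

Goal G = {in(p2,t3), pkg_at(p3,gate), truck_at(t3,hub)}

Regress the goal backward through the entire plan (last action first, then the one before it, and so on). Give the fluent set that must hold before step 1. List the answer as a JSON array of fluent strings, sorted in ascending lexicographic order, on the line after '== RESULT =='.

Work backward from the goal:
  through step 2 (drive(t3,gate,hub)): drop {truck_at(t3,hub)}, keep {in(p2,t3), pkg_at(p3,gate)}, require {truck_at(t3,gate)}
    → {in(p2,t3), pkg_at(p3,gate), truck_at(t3,gate)}
  through step 1 (unload(p3,t2,gate)): drop {pkg_at(p3,gate)}, keep {in(p2,t3), truck_at(t3,gate)}, require {in(p3,t2), truck_at(t2,gate)}
    → {in(p2,t3), in(p3,t2), truck_at(t2,gate), truck_at(t3,gate)}

== RESULT ==
["in(p2,t3)", "in(p3,t2)", "truck_at(t2,gate)", "truck_at(t3,gate)"]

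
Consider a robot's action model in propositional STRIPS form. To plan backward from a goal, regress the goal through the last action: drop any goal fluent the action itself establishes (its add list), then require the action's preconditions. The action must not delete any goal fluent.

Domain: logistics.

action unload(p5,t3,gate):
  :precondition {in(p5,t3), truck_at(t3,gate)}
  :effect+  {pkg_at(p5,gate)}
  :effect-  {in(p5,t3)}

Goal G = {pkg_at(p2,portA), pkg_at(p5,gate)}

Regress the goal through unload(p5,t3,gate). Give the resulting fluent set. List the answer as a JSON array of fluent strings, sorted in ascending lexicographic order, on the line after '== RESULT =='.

Compute (G \ add) ∪ pre:
  G ∩ del = {}  (empty — regression defined)
  G \ add = {pkg_at(p2,portA), pkg_at(p5,gate)} \ {pkg_at(p5,gate)} = {pkg_at(p2,portA)}
  ∪ pre   = {pkg_at(p2,portA)} ∪ {in(p5,t3), truck_at(t3,gate)}
          = {in(p5,t3), pkg_at(p2,portA), truck_at(t3,gate)}

== RESULT ==
["in(p5,t3)", "pkg_at(p2,portA)", "truck_at(t3,gate)"]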